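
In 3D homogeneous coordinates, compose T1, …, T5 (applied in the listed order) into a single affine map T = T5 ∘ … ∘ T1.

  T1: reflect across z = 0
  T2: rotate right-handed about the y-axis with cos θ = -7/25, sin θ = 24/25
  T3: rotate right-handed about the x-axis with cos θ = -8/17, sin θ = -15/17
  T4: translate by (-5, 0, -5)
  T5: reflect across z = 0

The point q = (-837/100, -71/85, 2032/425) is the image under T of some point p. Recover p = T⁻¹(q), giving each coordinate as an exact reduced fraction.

T1 = [1 0 0 0; 0 1 0 0; 0 0 -1 0; 0 0 0 1]
T2·T1 = [-7/25 0 -24/25 0; 0 1 0 0; -24/25 0 7/25 0; 0 0 0 1]
T3·…·T1 = [-7/25 0 -24/25 0; -72/85 -8/17 21/85 0; 192/425 -15/17 -56/425 0; 0 0 0 1]
T4·…·T1 = [-7/25 0 -24/25 -5; -72/85 -8/17 21/85 0; 192/425 -15/17 -56/425 -5; 0 0 0 1]
T5·…·T1 = [-7/25 0 -24/25 -5; -72/85 -8/17 21/85 0; -192/425 15/17 56/425 5; 0 0 0 1]
det M = 1; M⁻¹ = [-7/25 -72/85 -192/425 73/85; 0 -8/17 15/17 -75/17; -24/25 21/85 56/425 -464/85; 0 0 0 1]
M⁻¹ · (-837/100, -71/85, 2032/425)ᵀ = (7/4, 1/5, 3)ᵀ

p = (7/4, 1/5, 3)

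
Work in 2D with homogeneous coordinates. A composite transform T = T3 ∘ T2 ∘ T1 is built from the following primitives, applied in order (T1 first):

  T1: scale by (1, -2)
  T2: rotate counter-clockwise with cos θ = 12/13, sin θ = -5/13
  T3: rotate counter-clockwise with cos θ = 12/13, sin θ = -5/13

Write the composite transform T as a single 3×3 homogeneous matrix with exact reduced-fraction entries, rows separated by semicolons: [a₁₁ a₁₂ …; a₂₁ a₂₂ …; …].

T = [119/169 -240/169 0; -120/169 -238/169 0; 0 0 1]

T1 = [1 0 0; 0 -2 0; 0 0 1]
T2·T1 = [12/13 -10/13 0; -5/13 -24/13 0; 0 0 1]
T3·…·T1 = [119/169 -240/169 0; -120/169 -238/169 0; 0 0 1]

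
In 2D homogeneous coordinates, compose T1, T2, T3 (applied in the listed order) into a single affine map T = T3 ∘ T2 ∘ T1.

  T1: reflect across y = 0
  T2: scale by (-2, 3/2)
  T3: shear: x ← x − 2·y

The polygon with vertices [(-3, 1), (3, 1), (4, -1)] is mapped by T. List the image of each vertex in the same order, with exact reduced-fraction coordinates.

image vertices: (9, -3/2), (-3, -3/2), (-11, 3/2)

T1 reflect across y = 0: (-3, 1) → (-3, -1); (3, 1) → (3, -1); (4, -1) → (4, 1)
T2 scale by (-2, 3/2): (-3, -1) → (6, -3/2); (3, -1) → (-6, -3/2); (4, 1) → (-8, 3/2)
T3 shear: x ← x − 2·y: (6, -3/2) → (9, -3/2); (-6, -3/2) → (-3, -3/2); (-8, 3/2) → (-11, 3/2)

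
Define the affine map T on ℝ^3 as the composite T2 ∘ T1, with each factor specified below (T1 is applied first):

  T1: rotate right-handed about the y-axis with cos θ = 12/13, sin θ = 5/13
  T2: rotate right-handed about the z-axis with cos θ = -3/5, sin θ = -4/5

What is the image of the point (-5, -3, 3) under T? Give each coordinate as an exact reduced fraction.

T(p) = (-21/65, 297/65, 61/13)

T1 rotate right-handed about the y-axis with cos θ = 12/13, sin θ = 5/13: (-5, -3, 3) → (-45/13, -3, 61/13)
T2 rotate right-handed about the z-axis with cos θ = -3/5, sin θ = -4/5: (-45/13, -3, 61/13) → (-21/65, 297/65, 61/13)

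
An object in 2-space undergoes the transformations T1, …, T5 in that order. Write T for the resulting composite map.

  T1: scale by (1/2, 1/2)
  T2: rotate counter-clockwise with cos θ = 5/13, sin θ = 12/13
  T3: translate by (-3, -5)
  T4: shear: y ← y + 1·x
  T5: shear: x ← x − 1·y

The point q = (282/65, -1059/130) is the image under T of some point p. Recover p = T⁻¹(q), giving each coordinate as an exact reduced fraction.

T1 = [1/2 0 0; 0 1/2 0; 0 0 1]
T2·T1 = [5/26 -6/13 0; 6/13 5/26 0; 0 0 1]
T3·…·T1 = [5/26 -6/13 -3; 6/13 5/26 -5; 0 0 1]
T4·…·T1 = [5/26 -6/13 -3; 17/26 -7/26 -8; 0 0 1]
T5·…·T1 = [-6/13 -5/26 5; 17/26 -7/26 -8; 0 0 1]
det M = 1/4; M⁻¹ = [-14/13 10/13 150/13; -34/13 -24/13 -22/13; 0 0 1]
M⁻¹ · (282/65, -1059/130)ᵀ = (3/5, 2)ᵀ

p = (3/5, 2)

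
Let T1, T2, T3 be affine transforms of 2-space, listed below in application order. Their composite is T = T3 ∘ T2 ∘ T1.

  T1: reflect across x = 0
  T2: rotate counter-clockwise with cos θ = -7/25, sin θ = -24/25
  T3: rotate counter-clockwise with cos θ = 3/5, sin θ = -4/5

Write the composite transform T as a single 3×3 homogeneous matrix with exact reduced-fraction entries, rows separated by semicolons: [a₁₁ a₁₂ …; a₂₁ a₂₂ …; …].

T1 = [-1 0 0; 0 1 0; 0 0 1]
T2·T1 = [7/25 24/25 0; 24/25 -7/25 0; 0 0 1]
T3·…·T1 = [117/125 44/125 0; 44/125 -117/125 0; 0 0 1]

T = [117/125 44/125 0; 44/125 -117/125 0; 0 0 1]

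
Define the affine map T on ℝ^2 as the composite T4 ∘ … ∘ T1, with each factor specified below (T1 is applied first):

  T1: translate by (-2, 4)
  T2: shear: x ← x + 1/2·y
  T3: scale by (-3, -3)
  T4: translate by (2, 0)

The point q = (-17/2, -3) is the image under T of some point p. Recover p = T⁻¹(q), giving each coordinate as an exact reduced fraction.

T1 = [1 0 -2; 0 1 4; 0 0 1]
T2·T1 = [1 1/2 0; 0 1 4; 0 0 1]
T3·…·T1 = [-3 -3/2 0; 0 -3 -12; 0 0 1]
T4·…·T1 = [-3 -3/2 2; 0 -3 -12; 0 0 1]
det M = 9; M⁻¹ = [-1/3 1/6 8/3; 0 -1/3 -4; 0 0 1]
M⁻¹ · (-17/2, -3)ᵀ = (5, -3)ᵀ

p = (5, -3)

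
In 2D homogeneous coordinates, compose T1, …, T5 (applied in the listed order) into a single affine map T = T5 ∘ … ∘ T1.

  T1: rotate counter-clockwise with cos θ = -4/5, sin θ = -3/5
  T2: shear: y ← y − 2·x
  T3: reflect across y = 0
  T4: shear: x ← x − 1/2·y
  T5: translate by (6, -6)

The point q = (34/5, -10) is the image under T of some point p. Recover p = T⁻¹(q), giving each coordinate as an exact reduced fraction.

T1 = [-4/5 3/5 0; -3/5 -4/5 0; 0 0 1]
T2·T1 = [-4/5 3/5 0; 1 -2 0; 0 0 1]
T3·…·T1 = [-4/5 3/5 0; -1 2 0; 0 0 1]
T4·…·T1 = [-3/10 -2/5 0; -1 2 0; 0 0 1]
T5·…·T1 = [-3/10 -2/5 6; -1 2 -6; 0 0 1]
det M = -1; M⁻¹ = [-2 -2/5 48/5; -1 3/10 39/5; 0 0 1]
M⁻¹ · (34/5, -10)ᵀ = (0, -2)ᵀ

p = (0, -2)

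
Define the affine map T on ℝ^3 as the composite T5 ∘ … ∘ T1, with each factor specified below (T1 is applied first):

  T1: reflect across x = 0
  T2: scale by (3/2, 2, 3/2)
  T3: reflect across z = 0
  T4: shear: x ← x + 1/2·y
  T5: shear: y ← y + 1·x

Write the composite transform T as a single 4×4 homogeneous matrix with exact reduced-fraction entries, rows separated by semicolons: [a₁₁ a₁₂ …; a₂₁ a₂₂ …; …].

T1 = [-1 0 0 0; 0 1 0 0; 0 0 1 0; 0 0 0 1]
T2·T1 = [-3/2 0 0 0; 0 2 0 0; 0 0 3/2 0; 0 0 0 1]
T3·…·T1 = [-3/2 0 0 0; 0 2 0 0; 0 0 -3/2 0; 0 0 0 1]
T4·…·T1 = [-3/2 1 0 0; 0 2 0 0; 0 0 -3/2 0; 0 0 0 1]
T5·…·T1 = [-3/2 1 0 0; -3/2 3 0 0; 0 0 -3/2 0; 0 0 0 1]

T = [-3/2 1 0 0; -3/2 3 0 0; 0 0 -3/2 0; 0 0 0 1]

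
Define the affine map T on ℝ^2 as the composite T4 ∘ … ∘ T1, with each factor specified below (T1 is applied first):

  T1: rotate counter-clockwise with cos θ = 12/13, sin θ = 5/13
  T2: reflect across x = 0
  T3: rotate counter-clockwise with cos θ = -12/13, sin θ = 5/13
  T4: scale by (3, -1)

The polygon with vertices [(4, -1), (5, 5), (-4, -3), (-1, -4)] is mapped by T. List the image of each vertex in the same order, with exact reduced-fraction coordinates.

image vertices: (1788/169, 361/169), (-15/169, 1195/169), (-348/169, -837/169), (1083/169, -596/169)

T1 rotate counter-clockwise with cos θ = 12/13, sin θ = 5/13: (4, -1) → (53/13, 8/13); (5, 5) → (35/13, 85/13); (-4, -3) → (-33/13, -56/13); (-1, -4) → (8/13, -53/13)
T2 reflect across x = 0: (53/13, 8/13) → (-53/13, 8/13); (35/13, 85/13) → (-35/13, 85/13); (-33/13, -56/13) → (33/13, -56/13); (8/13, -53/13) → (-8/13, -53/13)
T3 rotate counter-clockwise with cos θ = -12/13, sin θ = 5/13: (-53/13, 8/13) → (596/169, -361/169); (-35/13, 85/13) → (-5/169, -1195/169); (33/13, -56/13) → (-116/169, 837/169); (-8/13, -53/13) → (361/169, 596/169)
T4 scale by (3, -1): (596/169, -361/169) → (1788/169, 361/169); (-5/169, -1195/169) → (-15/169, 1195/169); (-116/169, 837/169) → (-348/169, -837/169); (361/169, 596/169) → (1083/169, -596/169)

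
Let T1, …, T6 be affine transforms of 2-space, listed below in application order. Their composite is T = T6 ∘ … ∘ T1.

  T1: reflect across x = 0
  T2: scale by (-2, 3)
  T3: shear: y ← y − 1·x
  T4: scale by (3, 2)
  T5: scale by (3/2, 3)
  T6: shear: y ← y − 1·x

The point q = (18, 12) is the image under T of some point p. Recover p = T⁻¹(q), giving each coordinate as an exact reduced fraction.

p = (2, 3)

T1 = [-1 0 0; 0 1 0; 0 0 1]
T2·T1 = [2 0 0; 0 3 0; 0 0 1]
T3·…·T1 = [2 0 0; -2 3 0; 0 0 1]
T4·…·T1 = [6 0 0; -4 6 0; 0 0 1]
T5·…·T1 = [9 0 0; -12 18 0; 0 0 1]
T6·…·T1 = [9 0 0; -21 18 0; 0 0 1]
det M = 162; M⁻¹ = [1/9 0 0; 7/54 1/18 0; 0 0 1]
M⁻¹ · (18, 12)ᵀ = (2, 3)ᵀ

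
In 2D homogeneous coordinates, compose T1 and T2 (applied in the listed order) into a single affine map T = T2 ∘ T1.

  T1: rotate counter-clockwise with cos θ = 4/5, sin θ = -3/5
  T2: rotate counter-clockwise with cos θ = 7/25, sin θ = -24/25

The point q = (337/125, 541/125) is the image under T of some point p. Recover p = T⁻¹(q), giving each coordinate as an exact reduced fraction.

p = (-5, 1)

T1 = [4/5 3/5 0; -3/5 4/5 0; 0 0 1]
T2·T1 = [-44/125 117/125 0; -117/125 -44/125 0; 0 0 1]
det M = 1; M⁻¹ = [-44/125 -117/125 0; 117/125 -44/125 0; 0 0 1]
M⁻¹ · (337/125, 541/125)ᵀ = (-5, 1)ᵀ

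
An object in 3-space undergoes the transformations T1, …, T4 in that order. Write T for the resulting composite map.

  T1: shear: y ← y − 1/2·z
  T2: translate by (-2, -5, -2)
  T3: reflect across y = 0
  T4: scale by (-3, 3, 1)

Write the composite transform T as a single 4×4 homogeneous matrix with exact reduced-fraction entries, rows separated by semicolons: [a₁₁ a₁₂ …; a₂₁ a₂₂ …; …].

T = [-3 0 0 6; 0 -3 3/2 15; 0 0 1 -2; 0 0 0 1]

T1 = [1 0 0 0; 0 1 -1/2 0; 0 0 1 0; 0 0 0 1]
T2·T1 = [1 0 0 -2; 0 1 -1/2 -5; 0 0 1 -2; 0 0 0 1]
T3·…·T1 = [1 0 0 -2; 0 -1 1/2 5; 0 0 1 -2; 0 0 0 1]
T4·…·T1 = [-3 0 0 6; 0 -3 3/2 15; 0 0 1 -2; 0 0 0 1]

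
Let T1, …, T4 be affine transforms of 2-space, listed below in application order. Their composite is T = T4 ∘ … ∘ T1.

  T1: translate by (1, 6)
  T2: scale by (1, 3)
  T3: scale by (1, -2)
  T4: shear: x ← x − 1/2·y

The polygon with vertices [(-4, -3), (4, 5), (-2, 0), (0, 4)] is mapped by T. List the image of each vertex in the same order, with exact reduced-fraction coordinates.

image vertices: (6, -18), (38, -66), (17, -36), (31, -60)

T1 translate by (1, 6): (-4, -3) → (-3, 3); (4, 5) → (5, 11); (-2, 0) → (-1, 6); (0, 4) → (1, 10)
T2 scale by (1, 3): (-3, 3) → (-3, 9); (5, 11) → (5, 33); (-1, 6) → (-1, 18); (1, 10) → (1, 30)
T3 scale by (1, -2): (-3, 9) → (-3, -18); (5, 33) → (5, -66); (-1, 18) → (-1, -36); (1, 30) → (1, -60)
T4 shear: x ← x − 1/2·y: (-3, -18) → (6, -18); (5, -66) → (38, -66); (-1, -36) → (17, -36); (1, -60) → (31, -60)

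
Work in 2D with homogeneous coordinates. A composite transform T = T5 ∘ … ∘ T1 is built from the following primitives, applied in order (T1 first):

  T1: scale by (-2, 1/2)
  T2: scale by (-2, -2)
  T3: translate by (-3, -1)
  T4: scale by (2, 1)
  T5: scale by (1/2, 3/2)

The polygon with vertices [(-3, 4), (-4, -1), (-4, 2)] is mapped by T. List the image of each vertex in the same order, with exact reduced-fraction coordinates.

image vertices: (-15, -15/2), (-19, 0), (-19, -9/2)

T1 scale by (-2, 1/2): (-3, 4) → (6, 2); (-4, -1) → (8, -1/2); (-4, 2) → (8, 1)
T2 scale by (-2, -2): (6, 2) → (-12, -4); (8, -1/2) → (-16, 1); (8, 1) → (-16, -2)
T3 translate by (-3, -1): (-12, -4) → (-15, -5); (-16, 1) → (-19, 0); (-16, -2) → (-19, -3)
T4 scale by (2, 1): (-15, -5) → (-30, -5); (-19, 0) → (-38, 0); (-19, -3) → (-38, -3)
T5 scale by (1/2, 3/2): (-30, -5) → (-15, -15/2); (-38, 0) → (-19, 0); (-38, -3) → (-19, -9/2)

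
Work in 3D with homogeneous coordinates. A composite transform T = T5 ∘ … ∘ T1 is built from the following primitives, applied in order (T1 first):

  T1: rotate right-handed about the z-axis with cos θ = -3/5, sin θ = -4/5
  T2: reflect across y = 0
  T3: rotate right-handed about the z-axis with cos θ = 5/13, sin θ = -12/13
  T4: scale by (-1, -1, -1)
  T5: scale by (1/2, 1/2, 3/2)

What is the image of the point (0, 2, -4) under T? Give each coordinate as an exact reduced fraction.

T1 rotate right-handed about the z-axis with cos θ = -3/5, sin θ = -4/5: (0, 2, -4) → (8/5, -6/5, -4)
T2 reflect across y = 0: (8/5, -6/5, -4) → (8/5, 6/5, -4)
T3 rotate right-handed about the z-axis with cos θ = 5/13, sin θ = -12/13: (8/5, 6/5, -4) → (112/65, -66/65, -4)
T4 scale by (-1, -1, -1): (112/65, -66/65, -4) → (-112/65, 66/65, 4)
T5 scale by (1/2, 1/2, 3/2): (-112/65, 66/65, 4) → (-56/65, 33/65, 6)

T(p) = (-56/65, 33/65, 6)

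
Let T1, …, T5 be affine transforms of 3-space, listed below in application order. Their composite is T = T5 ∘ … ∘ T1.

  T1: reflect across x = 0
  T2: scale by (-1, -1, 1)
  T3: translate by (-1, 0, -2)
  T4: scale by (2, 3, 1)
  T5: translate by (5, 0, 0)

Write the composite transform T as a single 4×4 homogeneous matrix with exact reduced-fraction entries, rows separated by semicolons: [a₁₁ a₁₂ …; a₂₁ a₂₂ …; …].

T1 = [-1 0 0 0; 0 1 0 0; 0 0 1 0; 0 0 0 1]
T2·T1 = [1 0 0 0; 0 -1 0 0; 0 0 1 0; 0 0 0 1]
T3·…·T1 = [1 0 0 -1; 0 -1 0 0; 0 0 1 -2; 0 0 0 1]
T4·…·T1 = [2 0 0 -2; 0 -3 0 0; 0 0 1 -2; 0 0 0 1]
T5·…·T1 = [2 0 0 3; 0 -3 0 0; 0 0 1 -2; 0 0 0 1]

T = [2 0 0 3; 0 -3 0 0; 0 0 1 -2; 0 0 0 1]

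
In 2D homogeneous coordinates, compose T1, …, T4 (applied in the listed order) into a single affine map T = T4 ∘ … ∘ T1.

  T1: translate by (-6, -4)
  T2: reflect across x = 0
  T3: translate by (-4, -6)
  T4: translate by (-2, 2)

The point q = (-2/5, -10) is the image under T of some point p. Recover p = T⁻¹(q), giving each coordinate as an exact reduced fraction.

p = (2/5, -2)

T1 = [1 0 -6; 0 1 -4; 0 0 1]
T2·T1 = [-1 0 6; 0 1 -4; 0 0 1]
T3·…·T1 = [-1 0 2; 0 1 -10; 0 0 1]
T4·…·T1 = [-1 0 0; 0 1 -8; 0 0 1]
det M = -1; M⁻¹ = [-1 0 0; 0 1 8; 0 0 1]
M⁻¹ · (-2/5, -10)ᵀ = (2/5, -2)ᵀ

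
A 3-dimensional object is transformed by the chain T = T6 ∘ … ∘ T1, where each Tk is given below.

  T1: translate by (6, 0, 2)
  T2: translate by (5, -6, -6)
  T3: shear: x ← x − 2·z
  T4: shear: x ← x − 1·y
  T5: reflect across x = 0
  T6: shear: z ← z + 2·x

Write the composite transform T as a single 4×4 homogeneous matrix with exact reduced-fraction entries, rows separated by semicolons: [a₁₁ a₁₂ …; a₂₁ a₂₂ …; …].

T = [-1 1 2 -25; 0 1 0 -6; -2 2 5 -54; 0 0 0 1]

T1 = [1 0 0 6; 0 1 0 0; 0 0 1 2; 0 0 0 1]
T2·T1 = [1 0 0 11; 0 1 0 -6; 0 0 1 -4; 0 0 0 1]
T3·…·T1 = [1 0 -2 19; 0 1 0 -6; 0 0 1 -4; 0 0 0 1]
T4·…·T1 = [1 -1 -2 25; 0 1 0 -6; 0 0 1 -4; 0 0 0 1]
T5·…·T1 = [-1 1 2 -25; 0 1 0 -6; 0 0 1 -4; 0 0 0 1]
T6·…·T1 = [-1 1 2 -25; 0 1 0 -6; -2 2 5 -54; 0 0 0 1]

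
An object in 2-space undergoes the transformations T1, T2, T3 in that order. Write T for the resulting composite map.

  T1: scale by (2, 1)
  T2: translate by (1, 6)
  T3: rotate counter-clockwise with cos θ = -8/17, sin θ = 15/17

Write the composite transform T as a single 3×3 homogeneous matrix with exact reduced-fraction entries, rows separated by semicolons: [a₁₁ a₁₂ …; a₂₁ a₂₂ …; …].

T = [-16/17 -15/17 -98/17; 30/17 -8/17 -33/17; 0 0 1]

T1 = [2 0 0; 0 1 0; 0 0 1]
T2·T1 = [2 0 1; 0 1 6; 0 0 1]
T3·…·T1 = [-16/17 -15/17 -98/17; 30/17 -8/17 -33/17; 0 0 1]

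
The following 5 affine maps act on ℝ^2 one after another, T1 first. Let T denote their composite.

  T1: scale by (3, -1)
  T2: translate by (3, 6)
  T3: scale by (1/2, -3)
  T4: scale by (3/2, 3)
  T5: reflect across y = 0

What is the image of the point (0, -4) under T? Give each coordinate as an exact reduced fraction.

T1 scale by (3, -1): (0, -4) → (0, 4)
T2 translate by (3, 6): (0, 4) → (3, 10)
T3 scale by (1/2, -3): (3, 10) → (3/2, -30)
T4 scale by (3/2, 3): (3/2, -30) → (9/4, -90)
T5 reflect across y = 0: (9/4, -90) → (9/4, 90)

T(p) = (9/4, 90)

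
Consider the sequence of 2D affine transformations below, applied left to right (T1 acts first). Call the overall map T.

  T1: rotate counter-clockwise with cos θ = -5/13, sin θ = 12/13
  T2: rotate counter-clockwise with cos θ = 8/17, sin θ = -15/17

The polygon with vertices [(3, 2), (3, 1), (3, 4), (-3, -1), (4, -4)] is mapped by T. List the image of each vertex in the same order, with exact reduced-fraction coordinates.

image vertices: (6/17, 61/17), (249/221, 653/221), (-264/221, 1073/221), (-249/221, -653/221), (1244/221, 124/221)

T1 rotate counter-clockwise with cos θ = -5/13, sin θ = 12/13: (3, 2) → (-3, 2); (3, 1) → (-27/13, 31/13); (3, 4) → (-63/13, 16/13); (-3, -1) → (27/13, -31/13); (4, -4) → (28/13, 68/13)
T2 rotate counter-clockwise with cos θ = 8/17, sin θ = -15/17: (-3, 2) → (6/17, 61/17); (-27/13, 31/13) → (249/221, 653/221); (-63/13, 16/13) → (-264/221, 1073/221); (27/13, -31/13) → (-249/221, -653/221); (28/13, 68/13) → (1244/221, 124/221)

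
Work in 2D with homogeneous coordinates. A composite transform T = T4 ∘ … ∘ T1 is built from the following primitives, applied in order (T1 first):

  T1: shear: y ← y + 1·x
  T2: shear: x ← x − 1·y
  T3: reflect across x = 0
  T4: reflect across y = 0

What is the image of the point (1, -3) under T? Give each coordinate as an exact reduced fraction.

T(p) = (-3, 2)

T1 shear: y ← y + 1·x: (1, -3) → (1, -2)
T2 shear: x ← x − 1·y: (1, -2) → (3, -2)
T3 reflect across x = 0: (3, -2) → (-3, -2)
T4 reflect across y = 0: (-3, -2) → (-3, 2)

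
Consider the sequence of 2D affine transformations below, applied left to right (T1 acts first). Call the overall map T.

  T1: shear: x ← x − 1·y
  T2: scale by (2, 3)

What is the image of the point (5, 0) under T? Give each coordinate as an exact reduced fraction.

T1 shear: x ← x − 1·y: (5, 0) → (5, 0)
T2 scale by (2, 3): (5, 0) → (10, 0)

T(p) = (10, 0)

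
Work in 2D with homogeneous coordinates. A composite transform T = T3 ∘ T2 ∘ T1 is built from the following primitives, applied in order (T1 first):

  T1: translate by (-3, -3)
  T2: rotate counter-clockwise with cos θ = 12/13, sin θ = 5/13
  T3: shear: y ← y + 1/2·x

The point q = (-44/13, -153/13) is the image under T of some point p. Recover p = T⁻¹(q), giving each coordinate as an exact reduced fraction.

T1 = [1 0 -3; 0 1 -3; 0 0 1]
T2·T1 = [12/13 -5/13 -21/13; 5/13 12/13 -51/13; 0 0 1]
T3·…·T1 = [12/13 -5/13 -21/13; 11/13 19/26 -123/26; 0 0 1]
det M = 1; M⁻¹ = [19/26 5/13 3; -11/13 12/13 3; 0 0 1]
M⁻¹ · (-44/13, -153/13)ᵀ = (-4, -5)ᵀ

p = (-4, -5)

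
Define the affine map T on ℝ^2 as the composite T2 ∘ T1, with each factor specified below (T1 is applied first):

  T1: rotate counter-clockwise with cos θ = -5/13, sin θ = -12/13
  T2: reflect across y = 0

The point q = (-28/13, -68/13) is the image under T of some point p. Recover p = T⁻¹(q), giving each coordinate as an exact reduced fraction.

p = (-4, -4)

T1 = [-5/13 12/13 0; -12/13 -5/13 0; 0 0 1]
T2·T1 = [-5/13 12/13 0; 12/13 5/13 0; 0 0 1]
det M = -1; M⁻¹ = [-5/13 12/13 0; 12/13 5/13 0; 0 0 1]
M⁻¹ · (-28/13, -68/13)ᵀ = (-4, -4)ᵀ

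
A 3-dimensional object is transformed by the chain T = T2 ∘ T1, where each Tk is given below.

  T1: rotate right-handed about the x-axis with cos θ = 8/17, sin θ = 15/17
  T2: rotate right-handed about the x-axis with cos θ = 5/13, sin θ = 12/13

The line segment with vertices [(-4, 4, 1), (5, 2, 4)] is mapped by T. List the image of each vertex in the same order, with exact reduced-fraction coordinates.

T1 rotate right-handed about the x-axis with cos θ = 8/17, sin θ = 15/17: (-4, 4, 1) → (-4, 1, 4); (5, 2, 4) → (5, -44/17, 62/17)
T2 rotate right-handed about the x-axis with cos θ = 5/13, sin θ = 12/13: (-4, 1, 4) → (-4, -43/13, 32/13); (5, -44/17, 62/17) → (5, -964/221, -218/221)

image vertices: (-4, -43/13, 32/13), (5, -964/221, -218/221)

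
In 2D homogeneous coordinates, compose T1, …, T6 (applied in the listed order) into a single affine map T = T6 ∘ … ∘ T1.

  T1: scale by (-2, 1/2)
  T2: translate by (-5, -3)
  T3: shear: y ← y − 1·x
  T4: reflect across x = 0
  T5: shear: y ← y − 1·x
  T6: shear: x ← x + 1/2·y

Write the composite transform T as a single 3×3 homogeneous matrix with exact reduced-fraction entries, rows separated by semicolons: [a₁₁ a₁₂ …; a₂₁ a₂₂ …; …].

T = [2 1/4 7/2; 0 1/2 -3; 0 0 1]

T1 = [-2 0 0; 0 1/2 0; 0 0 1]
T2·T1 = [-2 0 -5; 0 1/2 -3; 0 0 1]
T3·…·T1 = [-2 0 -5; 2 1/2 2; 0 0 1]
T4·…·T1 = [2 0 5; 2 1/2 2; 0 0 1]
T5·…·T1 = [2 0 5; 0 1/2 -3; 0 0 1]
T6·…·T1 = [2 1/4 7/2; 0 1/2 -3; 0 0 1]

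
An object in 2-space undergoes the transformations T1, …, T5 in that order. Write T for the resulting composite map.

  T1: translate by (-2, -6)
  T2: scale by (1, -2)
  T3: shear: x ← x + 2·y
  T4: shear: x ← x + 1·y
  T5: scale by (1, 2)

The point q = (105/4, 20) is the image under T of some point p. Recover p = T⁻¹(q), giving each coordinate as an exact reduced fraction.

T1 = [1 0 -2; 0 1 -6; 0 0 1]
T2·T1 = [1 0 -2; 0 -2 12; 0 0 1]
T3·…·T1 = [1 -4 22; 0 -2 12; 0 0 1]
T4·…·T1 = [1 -6 34; 0 -2 12; 0 0 1]
T5·…·T1 = [1 -6 34; 0 -4 24; 0 0 1]
det M = -4; M⁻¹ = [1 -3/2 2; 0 -1/4 6; 0 0 1]
M⁻¹ · (105/4, 20)ᵀ = (-7/4, 1)ᵀ

p = (-7/4, 1)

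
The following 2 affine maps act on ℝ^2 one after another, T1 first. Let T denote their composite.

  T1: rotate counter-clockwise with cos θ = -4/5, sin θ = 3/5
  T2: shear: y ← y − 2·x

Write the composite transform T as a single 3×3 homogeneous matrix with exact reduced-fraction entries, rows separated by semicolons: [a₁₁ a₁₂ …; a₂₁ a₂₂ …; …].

T = [-4/5 -3/5 0; 11/5 2/5 0; 0 0 1]

T1 = [-4/5 -3/5 0; 3/5 -4/5 0; 0 0 1]
T2·T1 = [-4/5 -3/5 0; 11/5 2/5 0; 0 0 1]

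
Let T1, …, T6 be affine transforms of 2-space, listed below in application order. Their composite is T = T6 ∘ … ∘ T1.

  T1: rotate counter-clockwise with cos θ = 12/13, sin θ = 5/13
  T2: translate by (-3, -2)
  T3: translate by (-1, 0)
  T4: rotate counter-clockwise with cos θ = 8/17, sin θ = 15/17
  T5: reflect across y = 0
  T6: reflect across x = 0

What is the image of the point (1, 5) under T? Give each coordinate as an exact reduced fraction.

T(p) = (5, 3)

T1 rotate counter-clockwise with cos θ = 12/13, sin θ = 5/13: (1, 5) → (-1, 5)
T2 translate by (-3, -2): (-1, 5) → (-4, 3)
T3 translate by (-1, 0): (-4, 3) → (-5, 3)
T4 rotate counter-clockwise with cos θ = 8/17, sin θ = 15/17: (-5, 3) → (-5, -3)
T5 reflect across y = 0: (-5, -3) → (-5, 3)
T6 reflect across x = 0: (-5, 3) → (5, 3)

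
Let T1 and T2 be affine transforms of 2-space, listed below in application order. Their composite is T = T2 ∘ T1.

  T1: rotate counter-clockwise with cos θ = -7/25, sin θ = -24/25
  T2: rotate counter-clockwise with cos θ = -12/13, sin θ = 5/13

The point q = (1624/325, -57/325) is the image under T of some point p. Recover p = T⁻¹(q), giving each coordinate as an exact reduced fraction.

p = (3, -4)

T1 = [-7/25 24/25 0; -24/25 -7/25 0; 0 0 1]
T2·T1 = [204/325 -253/325 0; 253/325 204/325 0; 0 0 1]
det M = 1; M⁻¹ = [204/325 253/325 0; -253/325 204/325 0; 0 0 1]
M⁻¹ · (1624/325, -57/325)ᵀ = (3, -4)ᵀ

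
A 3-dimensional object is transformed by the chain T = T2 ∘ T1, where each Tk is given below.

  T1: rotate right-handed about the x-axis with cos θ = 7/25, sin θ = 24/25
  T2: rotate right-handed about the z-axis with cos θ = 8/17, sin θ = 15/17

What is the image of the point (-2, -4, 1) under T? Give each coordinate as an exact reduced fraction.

T(p) = (76/85, -1166/425, -89/25)

T1 rotate right-handed about the x-axis with cos θ = 7/25, sin θ = 24/25: (-2, -4, 1) → (-2, -52/25, -89/25)
T2 rotate right-handed about the z-axis with cos θ = 8/17, sin θ = 15/17: (-2, -52/25, -89/25) → (76/85, -1166/425, -89/25)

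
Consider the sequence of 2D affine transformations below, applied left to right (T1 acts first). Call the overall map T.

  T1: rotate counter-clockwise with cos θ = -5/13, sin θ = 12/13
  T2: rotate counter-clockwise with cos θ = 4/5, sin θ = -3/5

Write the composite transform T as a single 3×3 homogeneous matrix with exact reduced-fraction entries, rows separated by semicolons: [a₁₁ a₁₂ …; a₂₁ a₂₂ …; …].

T = [16/65 -63/65 0; 63/65 16/65 0; 0 0 1]

T1 = [-5/13 -12/13 0; 12/13 -5/13 0; 0 0 1]
T2·T1 = [16/65 -63/65 0; 63/65 16/65 0; 0 0 1]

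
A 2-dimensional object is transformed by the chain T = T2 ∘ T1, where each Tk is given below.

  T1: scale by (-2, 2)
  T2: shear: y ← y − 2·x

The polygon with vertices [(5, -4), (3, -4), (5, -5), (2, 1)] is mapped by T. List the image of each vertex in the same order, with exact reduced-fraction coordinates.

T1 scale by (-2, 2): (5, -4) → (-10, -8); (3, -4) → (-6, -8); (5, -5) → (-10, -10); (2, 1) → (-4, 2)
T2 shear: y ← y − 2·x: (-10, -8) → (-10, 12); (-6, -8) → (-6, 4); (-10, -10) → (-10, 10); (-4, 2) → (-4, 10)

image vertices: (-10, 12), (-6, 4), (-10, 10), (-4, 10)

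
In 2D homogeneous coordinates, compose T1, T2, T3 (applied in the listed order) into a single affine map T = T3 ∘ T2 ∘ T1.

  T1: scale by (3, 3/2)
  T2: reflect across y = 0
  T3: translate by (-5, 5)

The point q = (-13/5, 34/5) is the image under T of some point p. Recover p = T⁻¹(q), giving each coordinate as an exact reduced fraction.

T1 = [3 0 0; 0 3/2 0; 0 0 1]
T2·T1 = [3 0 0; 0 -3/2 0; 0 0 1]
T3·…·T1 = [3 0 -5; 0 -3/2 5; 0 0 1]
det M = -9/2; M⁻¹ = [1/3 0 5/3; 0 -2/3 10/3; 0 0 1]
M⁻¹ · (-13/5, 34/5)ᵀ = (4/5, -6/5)ᵀ

p = (4/5, -6/5)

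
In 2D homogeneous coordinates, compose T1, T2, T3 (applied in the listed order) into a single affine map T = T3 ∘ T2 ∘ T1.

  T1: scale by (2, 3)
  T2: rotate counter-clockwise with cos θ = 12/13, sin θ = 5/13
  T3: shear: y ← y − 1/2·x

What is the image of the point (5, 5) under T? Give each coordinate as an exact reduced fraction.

T(p) = (45/13, 415/26)

T1 scale by (2, 3): (5, 5) → (10, 15)
T2 rotate counter-clockwise with cos θ = 12/13, sin θ = 5/13: (10, 15) → (45/13, 230/13)
T3 shear: y ← y − 1/2·x: (45/13, 230/13) → (45/13, 415/26)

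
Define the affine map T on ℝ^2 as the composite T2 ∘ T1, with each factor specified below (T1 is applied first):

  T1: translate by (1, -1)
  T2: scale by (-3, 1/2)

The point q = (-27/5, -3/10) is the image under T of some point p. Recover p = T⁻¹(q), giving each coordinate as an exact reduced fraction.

T1 = [1 0 1; 0 1 -1; 0 0 1]
T2·T1 = [-3 0 -3; 0 1/2 -1/2; 0 0 1]
det M = -3/2; M⁻¹ = [-1/3 0 -1; 0 2 1; 0 0 1]
M⁻¹ · (-27/5, -3/10)ᵀ = (4/5, 2/5)ᵀ

p = (4/5, 2/5)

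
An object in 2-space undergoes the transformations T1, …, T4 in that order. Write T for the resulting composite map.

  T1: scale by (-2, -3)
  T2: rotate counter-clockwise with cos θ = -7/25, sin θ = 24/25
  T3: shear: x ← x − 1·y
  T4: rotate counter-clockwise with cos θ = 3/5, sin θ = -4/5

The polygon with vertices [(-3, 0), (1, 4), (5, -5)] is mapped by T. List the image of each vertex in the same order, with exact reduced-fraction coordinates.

image vertices: (18/125, 1176/125), (942/125, -956/125), (-243/25, -251/25)

T1 scale by (-2, -3): (-3, 0) → (6, 0); (1, 4) → (-2, -12); (5, -5) → (-10, 15)
T2 rotate counter-clockwise with cos θ = -7/25, sin θ = 24/25: (6, 0) → (-42/25, 144/25); (-2, -12) → (302/25, 36/25); (-10, 15) → (-58/5, -69/5)
T3 shear: x ← x − 1·y: (-42/25, 144/25) → (-186/25, 144/25); (302/25, 36/25) → (266/25, 36/25); (-58/5, -69/5) → (11/5, -69/5)
T4 rotate counter-clockwise with cos θ = 3/5, sin θ = -4/5: (-186/25, 144/25) → (18/125, 1176/125); (266/25, 36/25) → (942/125, -956/125); (11/5, -69/5) → (-243/25, -251/25)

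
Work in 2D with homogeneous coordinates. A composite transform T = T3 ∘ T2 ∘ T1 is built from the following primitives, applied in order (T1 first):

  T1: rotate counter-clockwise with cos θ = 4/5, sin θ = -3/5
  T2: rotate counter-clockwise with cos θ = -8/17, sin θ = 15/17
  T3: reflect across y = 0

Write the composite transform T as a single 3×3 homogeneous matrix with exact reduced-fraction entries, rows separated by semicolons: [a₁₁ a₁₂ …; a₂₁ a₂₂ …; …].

T = [13/85 -84/85 0; -84/85 -13/85 0; 0 0 1]

T1 = [4/5 3/5 0; -3/5 4/5 0; 0 0 1]
T2·T1 = [13/85 -84/85 0; 84/85 13/85 0; 0 0 1]
T3·…·T1 = [13/85 -84/85 0; -84/85 -13/85 0; 0 0 1]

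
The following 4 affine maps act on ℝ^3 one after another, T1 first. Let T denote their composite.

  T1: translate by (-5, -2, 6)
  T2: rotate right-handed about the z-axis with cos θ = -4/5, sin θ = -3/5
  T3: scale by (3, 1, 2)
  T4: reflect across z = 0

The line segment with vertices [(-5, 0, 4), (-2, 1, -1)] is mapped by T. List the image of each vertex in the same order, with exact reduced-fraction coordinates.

T1 translate by (-5, -2, 6): (-5, 0, 4) → (-10, -2, 10); (-2, 1, -1) → (-7, -1, 5)
T2 rotate right-handed about the z-axis with cos θ = -4/5, sin θ = -3/5: (-10, -2, 10) → (34/5, 38/5, 10); (-7, -1, 5) → (5, 5, 5)
T3 scale by (3, 1, 2): (34/5, 38/5, 10) → (102/5, 38/5, 20); (5, 5, 5) → (15, 5, 10)
T4 reflect across z = 0: (102/5, 38/5, 20) → (102/5, 38/5, -20); (15, 5, 10) → (15, 5, -10)

image vertices: (102/5, 38/5, -20), (15, 5, -10)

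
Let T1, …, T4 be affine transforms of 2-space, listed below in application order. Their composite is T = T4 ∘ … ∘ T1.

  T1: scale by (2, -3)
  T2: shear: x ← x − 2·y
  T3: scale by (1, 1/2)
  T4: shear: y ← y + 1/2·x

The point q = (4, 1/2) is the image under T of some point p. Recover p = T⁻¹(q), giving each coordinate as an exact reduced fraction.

T1 = [2 0 0; 0 -3 0; 0 0 1]
T2·T1 = [2 6 0; 0 -3 0; 0 0 1]
T3·…·T1 = [2 6 0; 0 -3/2 0; 0 0 1]
T4·…·T1 = [2 6 0; 1 3/2 0; 0 0 1]
det M = -3; M⁻¹ = [-1/2 2 0; 1/3 -2/3 0; 0 0 1]
M⁻¹ · (4, 1/2)ᵀ = (-1, 1)ᵀ

p = (-1, 1)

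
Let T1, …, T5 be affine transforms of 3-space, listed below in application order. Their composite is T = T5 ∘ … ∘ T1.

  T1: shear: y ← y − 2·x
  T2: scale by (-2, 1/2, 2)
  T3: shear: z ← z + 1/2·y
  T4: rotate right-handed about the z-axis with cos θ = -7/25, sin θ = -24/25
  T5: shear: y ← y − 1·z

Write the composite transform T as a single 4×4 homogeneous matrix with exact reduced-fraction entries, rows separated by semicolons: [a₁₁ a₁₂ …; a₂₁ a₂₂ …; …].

T = [-2/5 12/25 0 0; 27/10 -39/100 -2 0; -1/2 1/4 2 0; 0 0 0 1]

T1 = [1 0 0 0; -2 1 0 0; 0 0 1 0; 0 0 0 1]
T2·T1 = [-2 0 0 0; -1 1/2 0 0; 0 0 2 0; 0 0 0 1]
T3·…·T1 = [-2 0 0 0; -1 1/2 0 0; -1/2 1/4 2 0; 0 0 0 1]
T4·…·T1 = [-2/5 12/25 0 0; 11/5 -7/50 0 0; -1/2 1/4 2 0; 0 0 0 1]
T5·…·T1 = [-2/5 12/25 0 0; 27/10 -39/100 -2 0; -1/2 1/4 2 0; 0 0 0 1]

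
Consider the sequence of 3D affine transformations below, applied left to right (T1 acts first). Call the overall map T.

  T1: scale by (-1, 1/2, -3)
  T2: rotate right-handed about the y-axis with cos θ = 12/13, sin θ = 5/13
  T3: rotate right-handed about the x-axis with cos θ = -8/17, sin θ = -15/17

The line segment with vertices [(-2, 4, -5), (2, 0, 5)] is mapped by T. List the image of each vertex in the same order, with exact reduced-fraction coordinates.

image vertices: (99/13, 2342/221, -1750/221), (-99/13, -150/13, 80/13)

T1 scale by (-1, 1/2, -3): (-2, 4, -5) → (2, 2, 15); (2, 0, 5) → (-2, 0, -15)
T2 rotate right-handed about the y-axis with cos θ = 12/13, sin θ = 5/13: (2, 2, 15) → (99/13, 2, 170/13); (-2, 0, -15) → (-99/13, 0, -170/13)
T3 rotate right-handed about the x-axis with cos θ = -8/17, sin θ = -15/17: (99/13, 2, 170/13) → (99/13, 2342/221, -1750/221); (-99/13, 0, -170/13) → (-99/13, -150/13, 80/13)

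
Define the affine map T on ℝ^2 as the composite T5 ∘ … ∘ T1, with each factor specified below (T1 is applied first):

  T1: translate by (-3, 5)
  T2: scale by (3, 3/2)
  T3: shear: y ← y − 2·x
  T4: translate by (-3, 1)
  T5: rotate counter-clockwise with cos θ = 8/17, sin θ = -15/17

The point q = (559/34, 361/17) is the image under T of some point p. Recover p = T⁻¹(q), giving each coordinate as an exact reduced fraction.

T1 = [1 0 -3; 0 1 5; 0 0 1]
T2·T1 = [3 0 -9; 0 3/2 15/2; 0 0 1]
T3·…·T1 = [3 0 -9; -6 3/2 51/2; 0 0 1]
T4·…·T1 = [3 0 -12; -6 3/2 53/2; 0 0 1]
T5·…·T1 = [-66/17 45/34 603/34; -93/17 12/17 392/17; 0 0 1]
det M = 9/2; M⁻¹ = [8/51 -5/17 4; 62/51 -44/51 -5/3; 0 0 1]
M⁻¹ · (559/34, 361/17)ᵀ = (1/3, 0)ᵀ

p = (1/3, 0)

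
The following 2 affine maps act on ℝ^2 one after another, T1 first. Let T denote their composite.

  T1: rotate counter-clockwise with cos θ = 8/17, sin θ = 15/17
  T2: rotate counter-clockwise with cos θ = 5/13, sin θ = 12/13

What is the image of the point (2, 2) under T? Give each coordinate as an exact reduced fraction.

T1 rotate counter-clockwise with cos θ = 8/17, sin θ = 15/17: (2, 2) → (-14/17, 46/17)
T2 rotate counter-clockwise with cos θ = 5/13, sin θ = 12/13: (-14/17, 46/17) → (-622/221, 62/221)

T(p) = (-622/221, 62/221)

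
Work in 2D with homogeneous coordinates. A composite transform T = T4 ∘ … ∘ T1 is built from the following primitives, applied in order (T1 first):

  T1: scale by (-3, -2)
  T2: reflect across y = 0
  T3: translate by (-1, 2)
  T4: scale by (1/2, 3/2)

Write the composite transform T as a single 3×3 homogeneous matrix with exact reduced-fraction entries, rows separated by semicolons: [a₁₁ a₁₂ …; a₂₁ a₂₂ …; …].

T1 = [-3 0 0; 0 -2 0; 0 0 1]
T2·T1 = [-3 0 0; 0 2 0; 0 0 1]
T3·…·T1 = [-3 0 -1; 0 2 2; 0 0 1]
T4·…·T1 = [-3/2 0 -1/2; 0 3 3; 0 0 1]

T = [-3/2 0 -1/2; 0 3 3; 0 0 1]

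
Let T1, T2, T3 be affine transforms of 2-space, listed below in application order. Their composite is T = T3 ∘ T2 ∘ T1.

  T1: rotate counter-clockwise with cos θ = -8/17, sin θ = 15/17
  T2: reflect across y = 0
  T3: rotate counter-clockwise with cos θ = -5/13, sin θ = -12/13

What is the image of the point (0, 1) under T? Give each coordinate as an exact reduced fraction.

T(p) = (171/221, 140/221)

T1 rotate counter-clockwise with cos θ = -8/17, sin θ = 15/17: (0, 1) → (-15/17, -8/17)
T2 reflect across y = 0: (-15/17, -8/17) → (-15/17, 8/17)
T3 rotate counter-clockwise with cos θ = -5/13, sin θ = -12/13: (-15/17, 8/17) → (171/221, 140/221)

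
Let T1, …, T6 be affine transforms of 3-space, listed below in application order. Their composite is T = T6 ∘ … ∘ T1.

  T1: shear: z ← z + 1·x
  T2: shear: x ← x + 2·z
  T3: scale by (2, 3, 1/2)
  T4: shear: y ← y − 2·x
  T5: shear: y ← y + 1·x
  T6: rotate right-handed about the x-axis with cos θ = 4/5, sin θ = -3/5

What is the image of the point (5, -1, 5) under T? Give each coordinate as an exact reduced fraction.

T(p) = (50, -197/5, 179/5)

T1 shear: z ← z + 1·x: (5, -1, 5) → (5, -1, 10)
T2 shear: x ← x + 2·z: (5, -1, 10) → (25, -1, 10)
T3 scale by (2, 3, 1/2): (25, -1, 10) → (50, -3, 5)
T4 shear: y ← y − 2·x: (50, -3, 5) → (50, -103, 5)
T5 shear: y ← y + 1·x: (50, -103, 5) → (50, -53, 5)
T6 rotate right-handed about the x-axis with cos θ = 4/5, sin θ = -3/5: (50, -53, 5) → (50, -197/5, 179/5)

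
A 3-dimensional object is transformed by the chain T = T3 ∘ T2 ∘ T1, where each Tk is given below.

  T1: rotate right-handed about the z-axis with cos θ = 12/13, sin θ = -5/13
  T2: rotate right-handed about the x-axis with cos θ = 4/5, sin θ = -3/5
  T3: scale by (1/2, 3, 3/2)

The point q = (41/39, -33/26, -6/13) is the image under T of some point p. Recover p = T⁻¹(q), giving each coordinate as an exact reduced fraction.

T1 = [12/13 5/13 0 0; -5/13 12/13 0 0; 0 0 1 0; 0 0 0 1]
T2·T1 = [12/13 5/13 0 0; -4/13 48/65 3/5 0; 3/13 -36/65 4/5 0; 0 0 0 1]
T3·…·T1 = [6/13 5/26 0 0; -12/13 144/65 9/5 0; 9/26 -54/65 6/5 0; 0 0 0 1]
det M = 9/4; M⁻¹ = [24/13 -4/39 2/13 0; 10/13 16/65 -24/65 0; 0 1/5 8/15 0; 0 0 0 1]
M⁻¹ · (41/39, -33/26, -6/13)ᵀ = (2, 2/3, -1/2)ᵀ

p = (2, 2/3, -1/2)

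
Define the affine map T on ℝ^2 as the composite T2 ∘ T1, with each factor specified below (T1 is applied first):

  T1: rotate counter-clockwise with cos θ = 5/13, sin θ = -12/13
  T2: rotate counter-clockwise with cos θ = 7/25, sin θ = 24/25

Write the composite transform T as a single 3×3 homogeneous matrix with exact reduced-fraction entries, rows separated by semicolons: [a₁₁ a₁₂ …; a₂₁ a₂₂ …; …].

T1 = [5/13 12/13 0; -12/13 5/13 0; 0 0 1]
T2·T1 = [323/325 -36/325 0; 36/325 323/325 0; 0 0 1]

T = [323/325 -36/325 0; 36/325 323/325 0; 0 0 1]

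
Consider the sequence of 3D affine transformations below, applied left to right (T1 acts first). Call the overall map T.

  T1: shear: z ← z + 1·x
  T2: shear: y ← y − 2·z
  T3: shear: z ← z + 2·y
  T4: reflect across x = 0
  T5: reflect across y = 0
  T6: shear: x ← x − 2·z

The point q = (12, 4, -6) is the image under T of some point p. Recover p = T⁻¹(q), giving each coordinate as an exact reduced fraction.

p = (0, 0, 2)

T1 = [1 0 0 0; 0 1 0 0; 1 0 1 0; 0 0 0 1]
T2·T1 = [1 0 0 0; -2 1 -2 0; 1 0 1 0; 0 0 0 1]
T3·…·T1 = [1 0 0 0; -2 1 -2 0; -3 2 -3 0; 0 0 0 1]
T4·…·T1 = [-1 0 0 0; -2 1 -2 0; -3 2 -3 0; 0 0 0 1]
T5·…·T1 = [-1 0 0 0; 2 -1 2 0; -3 2 -3 0; 0 0 0 1]
T6·…·T1 = [5 -4 6 0; 2 -1 2 0; -3 2 -3 0; 0 0 0 1]
det M = 1; M⁻¹ = [-1 0 -2 0; 0 3 2 0; 1 2 3 0; 0 0 0 1]
M⁻¹ · (12, 4, -6)ᵀ = (0, 0, 2)ᵀ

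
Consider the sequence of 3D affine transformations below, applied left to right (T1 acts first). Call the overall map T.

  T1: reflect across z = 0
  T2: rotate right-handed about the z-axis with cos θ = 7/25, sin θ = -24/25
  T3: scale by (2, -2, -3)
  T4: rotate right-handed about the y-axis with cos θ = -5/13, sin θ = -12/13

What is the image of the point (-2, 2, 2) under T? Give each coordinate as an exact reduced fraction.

T(p) = (-428/65, -124/25, 66/325)

T1 reflect across z = 0: (-2, 2, 2) → (-2, 2, -2)
T2 rotate right-handed about the z-axis with cos θ = 7/25, sin θ = -24/25: (-2, 2, -2) → (34/25, 62/25, -2)
T3 scale by (2, -2, -3): (34/25, 62/25, -2) → (68/25, -124/25, 6)
T4 rotate right-handed about the y-axis with cos θ = -5/13, sin θ = -12/13: (68/25, -124/25, 6) → (-428/65, -124/25, 66/325)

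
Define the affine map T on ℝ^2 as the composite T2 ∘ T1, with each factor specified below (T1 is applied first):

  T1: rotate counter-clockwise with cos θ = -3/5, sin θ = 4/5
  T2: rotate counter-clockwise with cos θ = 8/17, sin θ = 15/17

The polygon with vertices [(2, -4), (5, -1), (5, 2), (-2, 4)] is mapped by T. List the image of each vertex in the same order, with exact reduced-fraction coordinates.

T1 rotate counter-clockwise with cos θ = -3/5, sin θ = 4/5: (2, -4) → (2, 4); (5, -1) → (-11/5, 23/5); (5, 2) → (-23/5, 14/5); (-2, 4) → (-2, -4)
T2 rotate counter-clockwise with cos θ = 8/17, sin θ = 15/17: (2, 4) → (-44/17, 62/17); (-11/5, 23/5) → (-433/85, 19/85); (-23/5, 14/5) → (-394/85, -233/85); (-2, -4) → (44/17, -62/17)

image vertices: (-44/17, 62/17), (-433/85, 19/85), (-394/85, -233/85), (44/17, -62/17)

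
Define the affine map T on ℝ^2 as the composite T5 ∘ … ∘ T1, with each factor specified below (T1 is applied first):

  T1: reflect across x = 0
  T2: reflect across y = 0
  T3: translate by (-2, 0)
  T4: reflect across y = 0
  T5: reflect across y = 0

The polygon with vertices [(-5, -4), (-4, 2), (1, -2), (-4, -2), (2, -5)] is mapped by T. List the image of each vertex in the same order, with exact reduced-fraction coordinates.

image vertices: (3, 4), (2, -2), (-3, 2), (2, 2), (-4, 5)

T1 reflect across x = 0: (-5, -4) → (5, -4); (-4, 2) → (4, 2); (1, -2) → (-1, -2); (-4, -2) → (4, -2); (2, -5) → (-2, -5)
T2 reflect across y = 0: (5, -4) → (5, 4); (4, 2) → (4, -2); (-1, -2) → (-1, 2); (4, -2) → (4, 2); (-2, -5) → (-2, 5)
T3 translate by (-2, 0): (5, 4) → (3, 4); (4, -2) → (2, -2); (-1, 2) → (-3, 2); (4, 2) → (2, 2); (-2, 5) → (-4, 5)
T4 reflect across y = 0: (3, 4) → (3, -4); (2, -2) → (2, 2); (-3, 2) → (-3, -2); (2, 2) → (2, -2); (-4, 5) → (-4, -5)
T5 reflect across y = 0: (3, -4) → (3, 4); (2, 2) → (2, -2); (-3, -2) → (-3, 2); (2, -2) → (2, 2); (-4, -5) → (-4, 5)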